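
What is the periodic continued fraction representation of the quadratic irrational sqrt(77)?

Write x_i = (sqrt(77) + m_i)/d_i with (m_0, d_0) = (0, 1). a_0 = floor(sqrt(77)) = 8, since 8^2 = 64 <= 77 < 81 = 9^2.
Iterate m_{i+1} = d_i*a_i - m_i, d_{i+1} = (77 - m_{i+1}^2)/d_i, a_{i+1} = floor((a_0 + m_{i+1})/d_{i+1}):
  m_1 = 1*8 - 0 = 8, d_1 = (77 - 8^2)/1 = 13/1 = 13, a_1 = floor((8 + 8)/13) = 1.
  m_2 = 13*1 - 8 = 5, d_2 = (77 - 5^2)/13 = 52/13 = 4, a_2 = floor((8 + 5)/4) = 3.
  m_3 = 4*3 - 5 = 7, d_3 = (77 - 7^2)/4 = 28/4 = 7, a_3 = floor((8 + 7)/7) = 2.
  m_4 = 7*2 - 7 = 7, d_4 = (77 - 7^2)/7 = 28/7 = 4, a_4 = floor((8 + 7)/4) = 3.
  m_5 = 4*3 - 7 = 5, d_5 = (77 - 5^2)/4 = 52/4 = 13, a_5 = floor((8 + 5)/13) = 1.
  m_6 = 13*1 - 5 = 8, d_6 = (77 - 8^2)/13 = 13/13 = 1, a_6 = floor((8 + 8)/1) = 16.
  m_7 = 1*16 - 8 = 8, d_7 = (77 - 8^2)/1 = 13/1 = 13: (m_7, d_7) = (m_1, d_1) = (8, 13), so from here the quotients repeat a_1, ..., a_6; the period length is 6.
Hence the expansion of sqrt(77) is a_0 = 8 followed by the repeating block 1, 3, 2, 3, 1, 16 (period 6).

[8; (1, 3, 2, 3, 1, 16)]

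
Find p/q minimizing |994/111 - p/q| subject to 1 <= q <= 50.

Expand x = 994/111 as a continued fraction with the Euclidean algorithm:
  994 = 8*111 + 106, so a_0 = 8.
  111 = 1*106 + 5, so a_1 = 1.
  106 = 21*5 + 1, so a_2 = 21.
  5 = 5*1 + 0, so a_3 = 5.
so x = [8; 1, 21, 5].
Convergents (p_i = a_i*p_{i-1} + p_{i-2}, q_i = a_i*q_{i-1} + q_{i-2} with p_{-2}=0, p_{-1}=1, q_{-2}=1, q_{-1}=0), until the denominator exceeds 50:
  i=0: a_0=8, p_0 = 8*1 + 0 = 8, q_0 = 8*0 + 1 = 1.
  i=1: a_1=1, p_1 = 1*8 + 1 = 9, q_1 = 1*1 + 0 = 1.
  i=2: a_2=21, p_2 = 21*9 + 8 = 197, q_2 = 21*1 + 1 = 22.
  i=3: a_3=5, p_3 = 5*197 + 9 = 994, q_3 = 5*22 + 1 = 111.
q_3 = 111 > 50, so the last convergent with denominator <= 50 is p_2/q_2 = 197/22.
The closest fraction with denominator <= 50 is either p_2/q_2 or the intermediate fraction (k*p_2 + p_1)/(k*q_2 + q_1) with the largest k >= 1 whose denominator stays <= 50; these approach x as k grows, and every other convergent or intermediate fraction in range is farther away.
Largest k: floor((50 - q_1)/q_2) = floor((50 - 1)/22) = 2.
That gives (2*197 + 9)/(2*22 + 1) = 403/45.
Compare the errors: |x - 197/22| = |994*22 - 197*111|/(111*22) = 1/2442, and |x - 403/45| = |994*45 - 403*111|/(111*45) = 3/4995.
Cross-multiplying, 1*4995 = 4995 < 7326 = 3*2442, so 1/2442 is smaller: the convergent 197/22 is closer to x than 403/45.

197/22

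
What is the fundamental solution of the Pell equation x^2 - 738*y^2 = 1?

(x, y) = (163, 6)

First expand sqrt(738) as a continued fraction. With x_i = (sqrt(738) + m_i)/d_i and (m_0, d_0) = (0, 1): a_0 = floor(sqrt(738)) = 27, since 27^2 = 729 <= 738 < 784 = 28^2.
Iterate m_{i+1} = d_i*a_i - m_i, d_{i+1} = (738 - m_{i+1}^2)/d_i, a_{i+1} = floor((a_0 + m_{i+1})/d_{i+1}):
  m_1 = 1*27 - 0 = 27, d_1 = (738 - 27^2)/1 = 9/1 = 9, a_1 = floor((27 + 27)/9) = 6.
  m_2 = 9*6 - 27 = 27, d_2 = (738 - 27^2)/9 = 9/9 = 1, a_2 = floor((27 + 27)/1) = 54.
  m_3 = 1*54 - 27 = 27, d_3 = (738 - 27^2)/1 = 9/1 = 9: (m_3, d_3) = (m_1, d_1) = (27, 9), so from here the quotients repeat a_1, a_2; the period length is 2.
So sqrt(738) = [27; (6, 54)] with period length k = 2.
k is even, so the fundamental solution of x^2 - 738y^2 = 1 is (p_{k-1}, q_{k-1}) = (p_1, q_1); compute convergents through index 1.
Convergents (p_i = a_i*p_{i-1} + p_{i-2}, q_i = a_i*q_{i-1} + q_{i-2} with p_{-2}=0, p_{-1}=1, q_{-2}=1, q_{-1}=0):
  i=0: a_0=27, p_0 = 27*1 + 0 = 27, q_0 = 27*0 + 1 = 1.
  i=1: a_1=6, p_1 = 6*27 + 1 = 163, q_1 = 6*1 + 0 = 6.
Check: 163^2 - 738*6^2 = 26569 - 26568 = 1, so (x, y) = (163, 6) solves the equation, and by the theorem it is the least positive solution.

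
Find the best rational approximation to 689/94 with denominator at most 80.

579/79

Expand x = 689/94 as a continued fraction with the Euclidean algorithm:
  689 = 7*94 + 31, so a_0 = 7.
  94 = 3*31 + 1, so a_1 = 3.
  31 = 31*1 + 0, so a_2 = 31.
so x = [7; 3, 31].
Convergents (p_i = a_i*p_{i-1} + p_{i-2}, q_i = a_i*q_{i-1} + q_{i-2} with p_{-2}=0, p_{-1}=1, q_{-2}=1, q_{-1}=0), until the denominator exceeds 80:
  i=0: a_0=7, p_0 = 7*1 + 0 = 7, q_0 = 7*0 + 1 = 1.
  i=1: a_1=3, p_1 = 3*7 + 1 = 22, q_1 = 3*1 + 0 = 3.
  i=2: a_2=31, p_2 = 31*22 + 7 = 689, q_2 = 31*3 + 1 = 94.
q_2 = 94 > 80, so the last convergent with denominator <= 80 is p_1/q_1 = 22/3.
The closest fraction with denominator <= 80 is either p_1/q_1 or the intermediate fraction (k*p_1 + p_0)/(k*q_1 + q_0) with the largest k >= 1 whose denominator stays <= 80; these approach x as k grows, and every other convergent or intermediate fraction in range is farther away.
Largest k: floor((80 - q_0)/q_1) = floor((80 - 1)/3) = 26.
That gives (26*22 + 7)/(26*3 + 1) = 579/79.
Compare the errors: |x - 22/3| = |689*3 - 22*94|/(94*3) = 1/282, and |x - 579/79| = |689*79 - 579*94|/(94*79) = 5/7426.
Cross-multiplying, 5*282 = 1410 < 7426 = 1*7426, so 5/7426 is smaller: the intermediate fraction 579/79 is closer to x than 22/3.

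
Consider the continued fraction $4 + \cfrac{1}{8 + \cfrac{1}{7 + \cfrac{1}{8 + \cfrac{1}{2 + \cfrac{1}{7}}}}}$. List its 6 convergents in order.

Using the convergent recurrence p_i = a_i*p_{i-1} + p_{i-2}, q_i = a_i*q_{i-1} + q_{i-2} with p_{-2}=0, p_{-1}=1, q_{-2}=1, q_{-1}=0:
  i=0: a_0=4, p_0 = 4*1 + 0 = 4, q_0 = 4*0 + 1 = 1.
  i=1: a_1=8, p_1 = 8*4 + 1 = 33, q_1 = 8*1 + 0 = 8.
  i=2: a_2=7, p_2 = 7*33 + 4 = 235, q_2 = 7*8 + 1 = 57.
  i=3: a_3=8, p_3 = 8*235 + 33 = 1913, q_3 = 8*57 + 8 = 464.
  i=4: a_4=2, p_4 = 2*1913 + 235 = 4061, q_4 = 2*464 + 57 = 985.
  i=5: a_5=7, p_5 = 7*4061 + 1913 = 30340, q_5 = 7*985 + 464 = 7359.

4/1, 33/8, 235/57, 1913/464, 4061/985, 30340/7359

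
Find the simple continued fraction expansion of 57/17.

[3; 2, 1, 5]

Run the Euclidean algorithm on 57 and 17; the successive quotients are the partial quotients a_0, a_1, ... (each step inverts the fractional part left over by the previous one):
  57 = 3*17 + 6, so a_0 = 3.
  17 = 2*6 + 5, so a_1 = 2.
  6 = 1*5 + 1, so a_2 = 1.
  5 = 5*1 + 0, so a_3 = 5.
The remainder reaches 0 after 4 divisions, so the expansion has 4 partial quotients, read off in order.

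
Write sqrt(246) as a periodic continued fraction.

[15; (1, 2, 5, 1, 14, 1, 5, 2, 1, 30)]

Write x_i = (sqrt(246) + m_i)/d_i with (m_0, d_0) = (0, 1). a_0 = floor(sqrt(246)) = 15, since 15^2 = 225 <= 246 < 256 = 16^2.
Iterate m_{i+1} = d_i*a_i - m_i, d_{i+1} = (246 - m_{i+1}^2)/d_i, a_{i+1} = floor((a_0 + m_{i+1})/d_{i+1}):
  m_1 = 1*15 - 0 = 15, d_1 = (246 - 15^2)/1 = 21/1 = 21, a_1 = floor((15 + 15)/21) = 1.
  m_2 = 21*1 - 15 = 6, d_2 = (246 - 6^2)/21 = 210/21 = 10, a_2 = floor((15 + 6)/10) = 2.
  m_3 = 10*2 - 6 = 14, d_3 = (246 - 14^2)/10 = 50/10 = 5, a_3 = floor((15 + 14)/5) = 5.
  m_4 = 5*5 - 14 = 11, d_4 = (246 - 11^2)/5 = 125/5 = 25, a_4 = floor((15 + 11)/25) = 1.
  m_5 = 25*1 - 11 = 14, d_5 = (246 - 14^2)/25 = 50/25 = 2, a_5 = floor((15 + 14)/2) = 14.
  m_6 = 2*14 - 14 = 14, d_6 = (246 - 14^2)/2 = 50/2 = 25, a_6 = floor((15 + 14)/25) = 1.
  m_7 = 25*1 - 14 = 11, d_7 = (246 - 11^2)/25 = 125/25 = 5, a_7 = floor((15 + 11)/5) = 5.
  m_8 = 5*5 - 11 = 14, d_8 = (246 - 14^2)/5 = 50/5 = 10, a_8 = floor((15 + 14)/10) = 2.
  m_9 = 10*2 - 14 = 6, d_9 = (246 - 6^2)/10 = 210/10 = 21, a_9 = floor((15 + 6)/21) = 1.
  m_10 = 21*1 - 6 = 15, d_10 = (246 - 15^2)/21 = 21/21 = 1, a_10 = floor((15 + 15)/1) = 30.
  m_11 = 1*30 - 15 = 15, d_11 = (246 - 15^2)/1 = 21/1 = 21: (m_11, d_11) = (m_1, d_1) = (15, 21), so from here the quotients repeat a_1, ..., a_10; the period length is 10.
Hence the expansion of sqrt(246) is a_0 = 15 followed by the repeating block 1, 2, 5, 1, 14, 1, 5, 2, 1, 30 (period 10).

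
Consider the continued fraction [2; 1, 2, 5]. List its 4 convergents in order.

2/1, 3/1, 8/3, 43/16

Using the convergent recurrence p_i = a_i*p_{i-1} + p_{i-2}, q_i = a_i*q_{i-1} + q_{i-2} with p_{-2}=0, p_{-1}=1, q_{-2}=1, q_{-1}=0:
  i=0: a_0=2, p_0 = 2*1 + 0 = 2, q_0 = 2*0 + 1 = 1.
  i=1: a_1=1, p_1 = 1*2 + 1 = 3, q_1 = 1*1 + 0 = 1.
  i=2: a_2=2, p_2 = 2*3 + 2 = 8, q_2 = 2*1 + 1 = 3.
  i=3: a_3=5, p_3 = 5*8 + 3 = 43, q_3 = 5*3 + 1 = 16.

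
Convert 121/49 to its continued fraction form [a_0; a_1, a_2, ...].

Run the Euclidean algorithm on 121 and 49; the successive quotients are the partial quotients a_0, a_1, ... (each step inverts the fractional part left over by the previous one):
  121 = 2*49 + 23, so a_0 = 2.
  49 = 2*23 + 3, so a_1 = 2.
  23 = 7*3 + 2, so a_2 = 7.
  3 = 1*2 + 1, so a_3 = 1.
  2 = 2*1 + 0, so a_4 = 2.
The remainder reaches 0 after 5 divisions, so the expansion has 5 partial quotients, read off in order.

[2; 2, 7, 1, 2]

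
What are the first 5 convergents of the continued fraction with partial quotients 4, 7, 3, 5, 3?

4/1, 29/7, 91/22, 484/117, 1543/373

Using the convergent recurrence p_i = a_i*p_{i-1} + p_{i-2}, q_i = a_i*q_{i-1} + q_{i-2} with p_{-2}=0, p_{-1}=1, q_{-2}=1, q_{-1}=0:
  i=0: a_0=4, p_0 = 4*1 + 0 = 4, q_0 = 4*0 + 1 = 1.
  i=1: a_1=7, p_1 = 7*4 + 1 = 29, q_1 = 7*1 + 0 = 7.
  i=2: a_2=3, p_2 = 3*29 + 4 = 91, q_2 = 3*7 + 1 = 22.
  i=3: a_3=5, p_3 = 5*91 + 29 = 484, q_3 = 5*22 + 7 = 117.
  i=4: a_4=3, p_4 = 3*484 + 91 = 1543, q_4 = 3*117 + 22 = 373.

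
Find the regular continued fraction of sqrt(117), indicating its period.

Write x_i = (sqrt(117) + m_i)/d_i with (m_0, d_0) = (0, 1). a_0 = floor(sqrt(117)) = 10, since 10^2 = 100 <= 117 < 121 = 11^2.
Iterate m_{i+1} = d_i*a_i - m_i, d_{i+1} = (117 - m_{i+1}^2)/d_i, a_{i+1} = floor((a_0 + m_{i+1})/d_{i+1}):
  m_1 = 1*10 - 0 = 10, d_1 = (117 - 10^2)/1 = 17/1 = 17, a_1 = floor((10 + 10)/17) = 1.
  m_2 = 17*1 - 10 = 7, d_2 = (117 - 7^2)/17 = 68/17 = 4, a_2 = floor((10 + 7)/4) = 4.
  m_3 = 4*4 - 7 = 9, d_3 = (117 - 9^2)/4 = 36/4 = 9, a_3 = floor((10 + 9)/9) = 2.
  m_4 = 9*2 - 9 = 9, d_4 = (117 - 9^2)/9 = 36/9 = 4, a_4 = floor((10 + 9)/4) = 4.
  m_5 = 4*4 - 9 = 7, d_5 = (117 - 7^2)/4 = 68/4 = 17, a_5 = floor((10 + 7)/17) = 1.
  m_6 = 17*1 - 7 = 10, d_6 = (117 - 10^2)/17 = 17/17 = 1, a_6 = floor((10 + 10)/1) = 20.
  m_7 = 1*20 - 10 = 10, d_7 = (117 - 10^2)/1 = 17/1 = 17: (m_7, d_7) = (m_1, d_1) = (10, 17), so from here the quotients repeat a_1, ..., a_6; the period length is 6.
Hence the expansion of sqrt(117) is a_0 = 10 followed by the repeating block 1, 4, 2, 4, 1, 20 (period 6).

[10; (1, 4, 2, 4, 1, 20)]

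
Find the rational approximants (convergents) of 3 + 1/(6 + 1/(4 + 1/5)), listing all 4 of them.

3/1, 19/6, 79/25, 414/131

Using the convergent recurrence p_i = a_i*p_{i-1} + p_{i-2}, q_i = a_i*q_{i-1} + q_{i-2} with p_{-2}=0, p_{-1}=1, q_{-2}=1, q_{-1}=0:
  i=0: a_0=3, p_0 = 3*1 + 0 = 3, q_0 = 3*0 + 1 = 1.
  i=1: a_1=6, p_1 = 6*3 + 1 = 19, q_1 = 6*1 + 0 = 6.
  i=2: a_2=4, p_2 = 4*19 + 3 = 79, q_2 = 4*6 + 1 = 25.
  i=3: a_3=5, p_3 = 5*79 + 19 = 414, q_3 = 5*25 + 6 = 131.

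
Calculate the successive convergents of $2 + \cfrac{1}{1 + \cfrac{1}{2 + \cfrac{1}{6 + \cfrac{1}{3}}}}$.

Using the convergent recurrence p_i = a_i*p_{i-1} + p_{i-2}, q_i = a_i*q_{i-1} + q_{i-2} with p_{-2}=0, p_{-1}=1, q_{-2}=1, q_{-1}=0:
  i=0: a_0=2, p_0 = 2*1 + 0 = 2, q_0 = 2*0 + 1 = 1.
  i=1: a_1=1, p_1 = 1*2 + 1 = 3, q_1 = 1*1 + 0 = 1.
  i=2: a_2=2, p_2 = 2*3 + 2 = 8, q_2 = 2*1 + 1 = 3.
  i=3: a_3=6, p_3 = 6*8 + 3 = 51, q_3 = 6*3 + 1 = 19.
  i=4: a_4=3, p_4 = 3*51 + 8 = 161, q_4 = 3*19 + 3 = 60.

2/1, 3/1, 8/3, 51/19, 161/60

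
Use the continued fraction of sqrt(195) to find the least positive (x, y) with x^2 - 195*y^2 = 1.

First expand sqrt(195) as a continued fraction. With x_i = (sqrt(195) + m_i)/d_i and (m_0, d_0) = (0, 1): a_0 = floor(sqrt(195)) = 13, since 13^2 = 169 <= 195 < 196 = 14^2.
Iterate m_{i+1} = d_i*a_i - m_i, d_{i+1} = (195 - m_{i+1}^2)/d_i, a_{i+1} = floor((a_0 + m_{i+1})/d_{i+1}):
  m_1 = 1*13 - 0 = 13, d_1 = (195 - 13^2)/1 = 26/1 = 26, a_1 = floor((13 + 13)/26) = 1.
  m_2 = 26*1 - 13 = 13, d_2 = (195 - 13^2)/26 = 26/26 = 1, a_2 = floor((13 + 13)/1) = 26.
  m_3 = 1*26 - 13 = 13, d_3 = (195 - 13^2)/1 = 26/1 = 26: (m_3, d_3) = (m_1, d_1) = (13, 26), so from here the quotients repeat a_1, a_2; the period length is 2.
So sqrt(195) = [13; (1, 26)] with period length k = 2.
k is even, so the fundamental solution of x^2 - 195y^2 = 1 is (p_{k-1}, q_{k-1}) = (p_1, q_1); compute convergents through index 1.
Convergents (p_i = a_i*p_{i-1} + p_{i-2}, q_i = a_i*q_{i-1} + q_{i-2} with p_{-2}=0, p_{-1}=1, q_{-2}=1, q_{-1}=0):
  i=0: a_0=13, p_0 = 13*1 + 0 = 13, q_0 = 13*0 + 1 = 1.
  i=1: a_1=1, p_1 = 1*13 + 1 = 14, q_1 = 1*1 + 0 = 1.
Check: 14^2 - 195*1^2 = 196 - 195 = 1, so (x, y) = (14, 1) solves the equation, and by the theorem it is the least positive solution.

(x, y) = (14, 1)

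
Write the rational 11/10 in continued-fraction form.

[1; 10]

Run the Euclidean algorithm on 11 and 10; the successive quotients are the partial quotients a_0, a_1, ... (each step inverts the fractional part left over by the previous one):
  11 = 1*10 + 1, so a_0 = 1.
  10 = 10*1 + 0, so a_1 = 10.
The remainder reaches 0 after 2 divisions, so the expansion has 2 partial quotients, read off in order.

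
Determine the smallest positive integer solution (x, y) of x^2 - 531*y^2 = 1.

First expand sqrt(531) as a continued fraction. With x_i = (sqrt(531) + m_i)/d_i and (m_0, d_0) = (0, 1): a_0 = floor(sqrt(531)) = 23, since 23^2 = 529 <= 531 < 576 = 24^2.
Iterate m_{i+1} = d_i*a_i - m_i, d_{i+1} = (531 - m_{i+1}^2)/d_i, a_{i+1} = floor((a_0 + m_{i+1})/d_{i+1}):
  m_1 = 1*23 - 0 = 23, d_1 = (531 - 23^2)/1 = 2/1 = 2, a_1 = floor((23 + 23)/2) = 23.
  m_2 = 2*23 - 23 = 23, d_2 = (531 - 23^2)/2 = 2/2 = 1, a_2 = floor((23 + 23)/1) = 46.
  m_3 = 1*46 - 23 = 23, d_3 = (531 - 23^2)/1 = 2/1 = 2: (m_3, d_3) = (m_1, d_1) = (23, 2), so from here the quotients repeat a_1, a_2; the period length is 2.
So sqrt(531) = [23; (23, 46)] with period length k = 2.
k is even, so the fundamental solution of x^2 - 531y^2 = 1 is (p_{k-1}, q_{k-1}) = (p_1, q_1); compute convergents through index 1.
Convergents (p_i = a_i*p_{i-1} + p_{i-2}, q_i = a_i*q_{i-1} + q_{i-2} with p_{-2}=0, p_{-1}=1, q_{-2}=1, q_{-1}=0):
  i=0: a_0=23, p_0 = 23*1 + 0 = 23, q_0 = 23*0 + 1 = 1.
  i=1: a_1=23, p_1 = 23*23 + 1 = 530, q_1 = 23*1 + 0 = 23.
Check: 530^2 - 531*23^2 = 280900 - 280899 = 1, so (x, y) = (530, 23) solves the equation, and by the theorem it is the least positive solution.

(x, y) = (530, 23)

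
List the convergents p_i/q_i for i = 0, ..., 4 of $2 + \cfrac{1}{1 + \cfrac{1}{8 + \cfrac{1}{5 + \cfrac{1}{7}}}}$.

2/1, 3/1, 26/9, 133/46, 957/331

Using the convergent recurrence p_i = a_i*p_{i-1} + p_{i-2}, q_i = a_i*q_{i-1} + q_{i-2} with p_{-2}=0, p_{-1}=1, q_{-2}=1, q_{-1}=0:
  i=0: a_0=2, p_0 = 2*1 + 0 = 2, q_0 = 2*0 + 1 = 1.
  i=1: a_1=1, p_1 = 1*2 + 1 = 3, q_1 = 1*1 + 0 = 1.
  i=2: a_2=8, p_2 = 8*3 + 2 = 26, q_2 = 8*1 + 1 = 9.
  i=3: a_3=5, p_3 = 5*26 + 3 = 133, q_3 = 5*9 + 1 = 46.
  i=4: a_4=7, p_4 = 7*133 + 26 = 957, q_4 = 7*46 + 9 = 331.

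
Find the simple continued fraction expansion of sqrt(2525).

[50; (4, 100)]

Write x_i = (sqrt(2525) + m_i)/d_i with (m_0, d_0) = (0, 1). a_0 = floor(sqrt(2525)) = 50, since 50^2 = 2500 <= 2525 < 2601 = 51^2.
Iterate m_{i+1} = d_i*a_i - m_i, d_{i+1} = (2525 - m_{i+1}^2)/d_i, a_{i+1} = floor((a_0 + m_{i+1})/d_{i+1}):
  m_1 = 1*50 - 0 = 50, d_1 = (2525 - 50^2)/1 = 25/1 = 25, a_1 = floor((50 + 50)/25) = 4.
  m_2 = 25*4 - 50 = 50, d_2 = (2525 - 50^2)/25 = 25/25 = 1, a_2 = floor((50 + 50)/1) = 100.
  m_3 = 1*100 - 50 = 50, d_3 = (2525 - 50^2)/1 = 25/1 = 25: (m_3, d_3) = (m_1, d_1) = (50, 25), so from here the quotients repeat a_1, a_2; the period length is 2.
Hence the expansion of sqrt(2525) is a_0 = 50 followed by the repeating block 4, 100 (period 2).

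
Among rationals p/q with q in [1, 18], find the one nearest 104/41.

33/13

Expand x = 104/41 as a continued fraction with the Euclidean algorithm:
  104 = 2*41 + 22, so a_0 = 2.
  41 = 1*22 + 19, so a_1 = 1.
  22 = 1*19 + 3, so a_2 = 1.
  19 = 6*3 + 1, so a_3 = 6.
  3 = 3*1 + 0, so a_4 = 3.
so x = [2; 1, 1, 6, 3].
Convergents (p_i = a_i*p_{i-1} + p_{i-2}, q_i = a_i*q_{i-1} + q_{i-2} with p_{-2}=0, p_{-1}=1, q_{-2}=1, q_{-1}=0), until the denominator exceeds 18:
  i=0: a_0=2, p_0 = 2*1 + 0 = 2, q_0 = 2*0 + 1 = 1.
  i=1: a_1=1, p_1 = 1*2 + 1 = 3, q_1 = 1*1 + 0 = 1.
  i=2: a_2=1, p_2 = 1*3 + 2 = 5, q_2 = 1*1 + 1 = 2.
  i=3: a_3=6, p_3 = 6*5 + 3 = 33, q_3 = 6*2 + 1 = 13.
  i=4: a_4=3, p_4 = 3*33 + 5 = 104, q_4 = 3*13 + 2 = 41.
q_4 = 41 > 18, so the last convergent with denominator <= 18 is p_3/q_3 = 33/13.
The closest fraction with denominator <= 18 is either p_3/q_3 or the intermediate fraction (k*p_3 + p_2)/(k*q_3 + q_2) with the largest k >= 1 whose denominator stays <= 18; these approach x as k grows, and every other convergent or intermediate fraction in range is farther away.
Largest k: floor((18 - q_2)/q_3) = floor((18 - 2)/13) = 1.
That gives (1*33 + 5)/(1*13 + 2) = 38/15.
Compare the errors: |x - 33/13| = |104*13 - 33*41|/(41*13) = 1/533, and |x - 38/15| = |104*15 - 38*41|/(41*15) = 2/615.
Cross-multiplying, 1*615 = 615 < 1066 = 2*533, so 1/533 is smaller: the convergent 33/13 is closer to x than 38/15.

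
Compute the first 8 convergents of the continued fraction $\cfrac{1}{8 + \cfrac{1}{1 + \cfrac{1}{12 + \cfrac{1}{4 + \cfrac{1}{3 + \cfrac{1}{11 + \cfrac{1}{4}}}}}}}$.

Using the convergent recurrence p_i = a_i*p_{i-1} + p_{i-2}, q_i = a_i*q_{i-1} + q_{i-2} with p_{-2}=0, p_{-1}=1, q_{-2}=1, q_{-1}=0:
  i=0: a_0=0, p_0 = 0*1 + 0 = 0, q_0 = 0*0 + 1 = 1.
  i=1: a_1=8, p_1 = 8*0 + 1 = 1, q_1 = 8*1 + 0 = 8.
  i=2: a_2=1, p_2 = 1*1 + 0 = 1, q_2 = 1*8 + 1 = 9.
  i=3: a_3=12, p_3 = 12*1 + 1 = 13, q_3 = 12*9 + 8 = 116.
  i=4: a_4=4, p_4 = 4*13 + 1 = 53, q_4 = 4*116 + 9 = 473.
  i=5: a_5=3, p_5 = 3*53 + 13 = 172, q_5 = 3*473 + 116 = 1535.
  i=6: a_6=11, p_6 = 11*172 + 53 = 1945, q_6 = 11*1535 + 473 = 17358.
  i=7: a_7=4, p_7 = 4*1945 + 172 = 7952, q_7 = 4*17358 + 1535 = 70967.

0/1, 1/8, 1/9, 13/116, 53/473, 172/1535, 1945/17358, 7952/70967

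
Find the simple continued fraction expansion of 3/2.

Run the Euclidean algorithm on 3 and 2; the successive quotients are the partial quotients a_0, a_1, ... (each step inverts the fractional part left over by the previous one):
  3 = 1*2 + 1, so a_0 = 1.
  2 = 2*1 + 0, so a_1 = 2.
The remainder reaches 0 after 2 divisions, so the expansion has 2 partial quotients, read off in order.

[1; 2]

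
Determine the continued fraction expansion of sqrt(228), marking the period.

Write x_i = (sqrt(228) + m_i)/d_i with (m_0, d_0) = (0, 1). a_0 = floor(sqrt(228)) = 15, since 15^2 = 225 <= 228 < 256 = 16^2.
Iterate m_{i+1} = d_i*a_i - m_i, d_{i+1} = (228 - m_{i+1}^2)/d_i, a_{i+1} = floor((a_0 + m_{i+1})/d_{i+1}):
  m_1 = 1*15 - 0 = 15, d_1 = (228 - 15^2)/1 = 3/1 = 3, a_1 = floor((15 + 15)/3) = 10.
  m_2 = 3*10 - 15 = 15, d_2 = (228 - 15^2)/3 = 3/3 = 1, a_2 = floor((15 + 15)/1) = 30.
  m_3 = 1*30 - 15 = 15, d_3 = (228 - 15^2)/1 = 3/1 = 3: (m_3, d_3) = (m_1, d_1) = (15, 3), so from here the quotients repeat a_1, a_2; the period length is 2.
Hence the expansion of sqrt(228) is a_0 = 15 followed by the repeating block 10, 30 (period 2).

[15; (10, 30)]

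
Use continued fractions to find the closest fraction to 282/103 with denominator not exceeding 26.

52/19

Expand x = 282/103 as a continued fraction with the Euclidean algorithm:
  282 = 2*103 + 76, so a_0 = 2.
  103 = 1*76 + 27, so a_1 = 1.
  76 = 2*27 + 22, so a_2 = 2.
  27 = 1*22 + 5, so a_3 = 1.
  22 = 4*5 + 2, so a_4 = 4.
  5 = 2*2 + 1, so a_5 = 2.
  2 = 2*1 + 0, so a_6 = 2.
so x = [2; 1, 2, 1, 4, 2, 2].
Convergents (p_i = a_i*p_{i-1} + p_{i-2}, q_i = a_i*q_{i-1} + q_{i-2} with p_{-2}=0, p_{-1}=1, q_{-2}=1, q_{-1}=0), until the denominator exceeds 26:
  i=0: a_0=2, p_0 = 2*1 + 0 = 2, q_0 = 2*0 + 1 = 1.
  i=1: a_1=1, p_1 = 1*2 + 1 = 3, q_1 = 1*1 + 0 = 1.
  i=2: a_2=2, p_2 = 2*3 + 2 = 8, q_2 = 2*1 + 1 = 3.
  i=3: a_3=1, p_3 = 1*8 + 3 = 11, q_3 = 1*3 + 1 = 4.
  i=4: a_4=4, p_4 = 4*11 + 8 = 52, q_4 = 4*4 + 3 = 19.
  i=5: a_5=2, p_5 = 2*52 + 11 = 115, q_5 = 2*19 + 4 = 42.
q_5 = 42 > 26, so the last convergent with denominator <= 26 is p_4/q_4 = 52/19.
The closest fraction with denominator <= 26 is either p_4/q_4 or the intermediate fraction (k*p_4 + p_3)/(k*q_4 + q_3) with the largest k >= 1 whose denominator stays <= 26; these approach x as k grows, and every other convergent or intermediate fraction in range is farther away.
Largest k: floor((26 - q_3)/q_4) = floor((26 - 4)/19) = 1.
That gives (1*52 + 11)/(1*19 + 4) = 63/23.
Compare the errors: |x - 52/19| = |282*19 - 52*103|/(103*19) = 2/1957, and |x - 63/23| = |282*23 - 63*103|/(103*23) = 3/2369.
Cross-multiplying, 2*2369 = 4738 < 5871 = 3*1957, so 2/1957 is smaller: the convergent 52/19 is closer to x than 63/23.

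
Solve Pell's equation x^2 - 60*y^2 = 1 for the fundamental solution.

First expand sqrt(60) as a continued fraction. With x_i = (sqrt(60) + m_i)/d_i and (m_0, d_0) = (0, 1): a_0 = floor(sqrt(60)) = 7, since 7^2 = 49 <= 60 < 64 = 8^2.
Iterate m_{i+1} = d_i*a_i - m_i, d_{i+1} = (60 - m_{i+1}^2)/d_i, a_{i+1} = floor((a_0 + m_{i+1})/d_{i+1}):
  m_1 = 1*7 - 0 = 7, d_1 = (60 - 7^2)/1 = 11/1 = 11, a_1 = floor((7 + 7)/11) = 1.
  m_2 = 11*1 - 7 = 4, d_2 = (60 - 4^2)/11 = 44/11 = 4, a_2 = floor((7 + 4)/4) = 2.
  m_3 = 4*2 - 4 = 4, d_3 = (60 - 4^2)/4 = 44/4 = 11, a_3 = floor((7 + 4)/11) = 1.
  m_4 = 11*1 - 4 = 7, d_4 = (60 - 7^2)/11 = 11/11 = 1, a_4 = floor((7 + 7)/1) = 14.
  m_5 = 1*14 - 7 = 7, d_5 = (60 - 7^2)/1 = 11/1 = 11: (m_5, d_5) = (m_1, d_1) = (7, 11), so from here the quotients repeat a_1, ..., a_4; the period length is 4.
So sqrt(60) = [7; (1, 2, 1, 14)] with period length k = 4.
k is even, so the fundamental solution of x^2 - 60y^2 = 1 is (p_{k-1}, q_{k-1}) = (p_3, q_3); compute convergents through index 3.
Convergents (p_i = a_i*p_{i-1} + p_{i-2}, q_i = a_i*q_{i-1} + q_{i-2} with p_{-2}=0, p_{-1}=1, q_{-2}=1, q_{-1}=0):
  i=0: a_0=7, p_0 = 7*1 + 0 = 7, q_0 = 7*0 + 1 = 1.
  i=1: a_1=1, p_1 = 1*7 + 1 = 8, q_1 = 1*1 + 0 = 1.
  i=2: a_2=2, p_2 = 2*8 + 7 = 23, q_2 = 2*1 + 1 = 3.
  i=3: a_3=1, p_3 = 1*23 + 8 = 31, q_3 = 1*3 + 1 = 4.
Check: 31^2 - 60*4^2 = 961 - 960 = 1, so (x, y) = (31, 4) solves the equation, and by the theorem it is the least positive solution.

(x, y) = (31, 4)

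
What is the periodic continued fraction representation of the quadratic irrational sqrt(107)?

Write x_i = (sqrt(107) + m_i)/d_i with (m_0, d_0) = (0, 1). a_0 = floor(sqrt(107)) = 10, since 10^2 = 100 <= 107 < 121 = 11^2.
Iterate m_{i+1} = d_i*a_i - m_i, d_{i+1} = (107 - m_{i+1}^2)/d_i, a_{i+1} = floor((a_0 + m_{i+1})/d_{i+1}):
  m_1 = 1*10 - 0 = 10, d_1 = (107 - 10^2)/1 = 7/1 = 7, a_1 = floor((10 + 10)/7) = 2.
  m_2 = 7*2 - 10 = 4, d_2 = (107 - 4^2)/7 = 91/7 = 13, a_2 = floor((10 + 4)/13) = 1.
  m_3 = 13*1 - 4 = 9, d_3 = (107 - 9^2)/13 = 26/13 = 2, a_3 = floor((10 + 9)/2) = 9.
  m_4 = 2*9 - 9 = 9, d_4 = (107 - 9^2)/2 = 26/2 = 13, a_4 = floor((10 + 9)/13) = 1.
  m_5 = 13*1 - 9 = 4, d_5 = (107 - 4^2)/13 = 91/13 = 7, a_5 = floor((10 + 4)/7) = 2.
  m_6 = 7*2 - 4 = 10, d_6 = (107 - 10^2)/7 = 7/7 = 1, a_6 = floor((10 + 10)/1) = 20.
  m_7 = 1*20 - 10 = 10, d_7 = (107 - 10^2)/1 = 7/1 = 7: (m_7, d_7) = (m_1, d_1) = (10, 7), so from here the quotients repeat a_1, ..., a_6; the period length is 6.
Hence the expansion of sqrt(107) is a_0 = 10 followed by the repeating block 2, 1, 9, 1, 2, 20 (period 6).

[10; (2, 1, 9, 1, 2, 20)]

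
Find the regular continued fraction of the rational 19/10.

Run the Euclidean algorithm on 19 and 10; the successive quotients are the partial quotients a_0, a_1, ... (each step inverts the fractional part left over by the previous one):
  19 = 1*10 + 9, so a_0 = 1.
  10 = 1*9 + 1, so a_1 = 1.
  9 = 9*1 + 0, so a_2 = 9.
The remainder reaches 0 after 3 divisions, so the expansion has 3 partial quotients, read off in order.

[1; 1, 9]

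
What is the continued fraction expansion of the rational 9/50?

[0; 5, 1, 1, 4]

Run the Euclidean algorithm on 9 and 50; the successive quotients are the partial quotients a_0, a_1, ... (each step inverts the fractional part left over by the previous one):
  9 = 0*50 + 9, so a_0 = 0.
  50 = 5*9 + 5, so a_1 = 5.
  9 = 1*5 + 4, so a_2 = 1.
  5 = 1*4 + 1, so a_3 = 1.
  4 = 4*1 + 0, so a_4 = 4.
The remainder reaches 0 after 5 divisions, so the expansion has 5 partial quotients, read off in order.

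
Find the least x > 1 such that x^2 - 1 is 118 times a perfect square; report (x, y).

(x, y) = (306917, 28254)

First expand sqrt(118) as a continued fraction. With x_i = (sqrt(118) + m_i)/d_i and (m_0, d_0) = (0, 1): a_0 = floor(sqrt(118)) = 10, since 10^2 = 100 <= 118 < 121 = 11^2.
Iterate m_{i+1} = d_i*a_i - m_i, d_{i+1} = (118 - m_{i+1}^2)/d_i, a_{i+1} = floor((a_0 + m_{i+1})/d_{i+1}):
  m_1 = 1*10 - 0 = 10, d_1 = (118 - 10^2)/1 = 18/1 = 18, a_1 = floor((10 + 10)/18) = 1.
  m_2 = 18*1 - 10 = 8, d_2 = (118 - 8^2)/18 = 54/18 = 3, a_2 = floor((10 + 8)/3) = 6.
  m_3 = 3*6 - 8 = 10, d_3 = (118 - 10^2)/3 = 18/3 = 6, a_3 = floor((10 + 10)/6) = 3.
  m_4 = 6*3 - 10 = 8, d_4 = (118 - 8^2)/6 = 54/6 = 9, a_4 = floor((10 + 8)/9) = 2.
  m_5 = 9*2 - 8 = 10, d_5 = (118 - 10^2)/9 = 18/9 = 2, a_5 = floor((10 + 10)/2) = 10.
  m_6 = 2*10 - 10 = 10, d_6 = (118 - 10^2)/2 = 18/2 = 9, a_6 = floor((10 + 10)/9) = 2.
  m_7 = 9*2 - 10 = 8, d_7 = (118 - 8^2)/9 = 54/9 = 6, a_7 = floor((10 + 8)/6) = 3.
  m_8 = 6*3 - 8 = 10, d_8 = (118 - 10^2)/6 = 18/6 = 3, a_8 = floor((10 + 10)/3) = 6.
  m_9 = 3*6 - 10 = 8, d_9 = (118 - 8^2)/3 = 54/3 = 18, a_9 = floor((10 + 8)/18) = 1.
  m_10 = 18*1 - 8 = 10, d_10 = (118 - 10^2)/18 = 18/18 = 1, a_10 = floor((10 + 10)/1) = 20.
  m_11 = 1*20 - 10 = 10, d_11 = (118 - 10^2)/1 = 18/1 = 18: (m_11, d_11) = (m_1, d_1) = (10, 18), so from here the quotients repeat a_1, ..., a_10; the period length is 10.
So sqrt(118) = [10; (1, 6, 3, 2, 10, 2, 3, 6, 1, 20)] with period length k = 10.
k is even, so the fundamental solution of x^2 - 118y^2 = 1 is (p_{k-1}, q_{k-1}) = (p_9, q_9); compute convergents through index 9.
Convergents (p_i = a_i*p_{i-1} + p_{i-2}, q_i = a_i*q_{i-1} + q_{i-2} with p_{-2}=0, p_{-1}=1, q_{-2}=1, q_{-1}=0):
  i=0: a_0=10, p_0 = 10*1 + 0 = 10, q_0 = 10*0 + 1 = 1.
  i=1: a_1=1, p_1 = 1*10 + 1 = 11, q_1 = 1*1 + 0 = 1.
  i=2: a_2=6, p_2 = 6*11 + 10 = 76, q_2 = 6*1 + 1 = 7.
  i=3: a_3=3, p_3 = 3*76 + 11 = 239, q_3 = 3*7 + 1 = 22.
  i=4: a_4=2, p_4 = 2*239 + 76 = 554, q_4 = 2*22 + 7 = 51.
  i=5: a_5=10, p_5 = 10*554 + 239 = 5779, q_5 = 10*51 + 22 = 532.
  i=6: a_6=2, p_6 = 2*5779 + 554 = 12112, q_6 = 2*532 + 51 = 1115.
  i=7: a_7=3, p_7 = 3*12112 + 5779 = 42115, q_7 = 3*1115 + 532 = 3877.
  i=8: a_8=6, p_8 = 6*42115 + 12112 = 264802, q_8 = 6*3877 + 1115 = 24377.
  i=9: a_9=1, p_9 = 1*264802 + 42115 = 306917, q_9 = 1*24377 + 3877 = 28254.
Check: 306917^2 - 118*28254^2 = 94198044889 - 94198044888 = 1, so (x, y) = (306917, 28254) solves the equation, and by the theorem it is the least positive solution.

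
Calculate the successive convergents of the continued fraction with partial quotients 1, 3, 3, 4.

1/1, 4/3, 13/10, 56/43

Using the convergent recurrence p_i = a_i*p_{i-1} + p_{i-2}, q_i = a_i*q_{i-1} + q_{i-2} with p_{-2}=0, p_{-1}=1, q_{-2}=1, q_{-1}=0:
  i=0: a_0=1, p_0 = 1*1 + 0 = 1, q_0 = 1*0 + 1 = 1.
  i=1: a_1=3, p_1 = 3*1 + 1 = 4, q_1 = 3*1 + 0 = 3.
  i=2: a_2=3, p_2 = 3*4 + 1 = 13, q_2 = 3*3 + 1 = 10.
  i=3: a_3=4, p_3 = 4*13 + 4 = 56, q_3 = 4*10 + 3 = 43.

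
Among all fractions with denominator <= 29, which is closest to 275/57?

82/17

Expand x = 275/57 as a continued fraction with the Euclidean algorithm:
  275 = 4*57 + 47, so a_0 = 4.
  57 = 1*47 + 10, so a_1 = 1.
  47 = 4*10 + 7, so a_2 = 4.
  10 = 1*7 + 3, so a_3 = 1.
  7 = 2*3 + 1, so a_4 = 2.
  3 = 3*1 + 0, so a_5 = 3.
so x = [4; 1, 4, 1, 2, 3].
Convergents (p_i = a_i*p_{i-1} + p_{i-2}, q_i = a_i*q_{i-1} + q_{i-2} with p_{-2}=0, p_{-1}=1, q_{-2}=1, q_{-1}=0), until the denominator exceeds 29:
  i=0: a_0=4, p_0 = 4*1 + 0 = 4, q_0 = 4*0 + 1 = 1.
  i=1: a_1=1, p_1 = 1*4 + 1 = 5, q_1 = 1*1 + 0 = 1.
  i=2: a_2=4, p_2 = 4*5 + 4 = 24, q_2 = 4*1 + 1 = 5.
  i=3: a_3=1, p_3 = 1*24 + 5 = 29, q_3 = 1*5 + 1 = 6.
  i=4: a_4=2, p_4 = 2*29 + 24 = 82, q_4 = 2*6 + 5 = 17.
  i=5: a_5=3, p_5 = 3*82 + 29 = 275, q_5 = 3*17 + 6 = 57.
q_5 = 57 > 29, so the last convergent with denominator <= 29 is p_4/q_4 = 82/17.
The closest fraction with denominator <= 29 is either p_4/q_4 or the intermediate fraction (k*p_4 + p_3)/(k*q_4 + q_3) with the largest k >= 1 whose denominator stays <= 29; these approach x as k grows, and every other convergent or intermediate fraction in range is farther away.
Largest k: floor((29 - q_3)/q_4) = floor((29 - 6)/17) = 1.
That gives (1*82 + 29)/(1*17 + 6) = 111/23.
Compare the errors: |x - 82/17| = |275*17 - 82*57|/(57*17) = 1/969, and |x - 111/23| = |275*23 - 111*57|/(57*23) = 2/1311.
Cross-multiplying, 1*1311 = 1311 < 1938 = 2*969, so 1/969 is smaller: the convergent 82/17 is closer to x than 111/23.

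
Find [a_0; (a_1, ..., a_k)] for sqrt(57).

Write x_i = (sqrt(57) + m_i)/d_i with (m_0, d_0) = (0, 1). a_0 = floor(sqrt(57)) = 7, since 7^2 = 49 <= 57 < 64 = 8^2.
Iterate m_{i+1} = d_i*a_i - m_i, d_{i+1} = (57 - m_{i+1}^2)/d_i, a_{i+1} = floor((a_0 + m_{i+1})/d_{i+1}):
  m_1 = 1*7 - 0 = 7, d_1 = (57 - 7^2)/1 = 8/1 = 8, a_1 = floor((7 + 7)/8) = 1.
  m_2 = 8*1 - 7 = 1, d_2 = (57 - 1^2)/8 = 56/8 = 7, a_2 = floor((7 + 1)/7) = 1.
  m_3 = 7*1 - 1 = 6, d_3 = (57 - 6^2)/7 = 21/7 = 3, a_3 = floor((7 + 6)/3) = 4.
  m_4 = 3*4 - 6 = 6, d_4 = (57 - 6^2)/3 = 21/3 = 7, a_4 = floor((7 + 6)/7) = 1.
  m_5 = 7*1 - 6 = 1, d_5 = (57 - 1^2)/7 = 56/7 = 8, a_5 = floor((7 + 1)/8) = 1.
  m_6 = 8*1 - 1 = 7, d_6 = (57 - 7^2)/8 = 8/8 = 1, a_6 = floor((7 + 7)/1) = 14.
  m_7 = 1*14 - 7 = 7, d_7 = (57 - 7^2)/1 = 8/1 = 8: (m_7, d_7) = (m_1, d_1) = (7, 8), so from here the quotients repeat a_1, ..., a_6; the period length is 6.
Hence the expansion of sqrt(57) is a_0 = 7 followed by the repeating block 1, 1, 4, 1, 1, 14 (period 6).

[7; (1, 1, 4, 1, 1, 14)]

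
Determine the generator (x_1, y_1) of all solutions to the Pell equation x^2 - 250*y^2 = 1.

(x, y) = (39480499, 2496966)

First expand sqrt(250) as a continued fraction. With x_i = (sqrt(250) + m_i)/d_i and (m_0, d_0) = (0, 1): a_0 = floor(sqrt(250)) = 15, since 15^2 = 225 <= 250 < 256 = 16^2.
Iterate m_{i+1} = d_i*a_i - m_i, d_{i+1} = (250 - m_{i+1}^2)/d_i, a_{i+1} = floor((a_0 + m_{i+1})/d_{i+1}):
  m_1 = 1*15 - 0 = 15, d_1 = (250 - 15^2)/1 = 25/1 = 25, a_1 = floor((15 + 15)/25) = 1.
  m_2 = 25*1 - 15 = 10, d_2 = (250 - 10^2)/25 = 150/25 = 6, a_2 = floor((15 + 10)/6) = 4.
  m_3 = 6*4 - 10 = 14, d_3 = (250 - 14^2)/6 = 54/6 = 9, a_3 = floor((15 + 14)/9) = 3.
  m_4 = 9*3 - 14 = 13, d_4 = (250 - 13^2)/9 = 81/9 = 9, a_4 = floor((15 + 13)/9) = 3.
  m_5 = 9*3 - 13 = 14, d_5 = (250 - 14^2)/9 = 54/9 = 6, a_5 = floor((15 + 14)/6) = 4.
  m_6 = 6*4 - 14 = 10, d_6 = (250 - 10^2)/6 = 150/6 = 25, a_6 = floor((15 + 10)/25) = 1.
  m_7 = 25*1 - 10 = 15, d_7 = (250 - 15^2)/25 = 25/25 = 1, a_7 = floor((15 + 15)/1) = 30.
  m_8 = 1*30 - 15 = 15, d_8 = (250 - 15^2)/1 = 25/1 = 25: (m_8, d_8) = (m_1, d_1) = (15, 25), so from here the quotients repeat a_1, ..., a_7; the period length is 7.
So sqrt(250) = [15; (1, 4, 3, 3, 4, 1, 30)] with period length k = 7.
k is odd, so (p_{k-1}, q_{k-1}) only solves x^2 - 250y^2 = -1 and the fundamental solution of x^2 - 250y^2 = 1 is (p_{2k-1}, q_{2k-1}) = (p_13, q_13); compute convergents through index 13, running through the period twice.
Convergents (p_i = a_i*p_{i-1} + p_{i-2}, q_i = a_i*q_{i-1} + q_{i-2} with p_{-2}=0, p_{-1}=1, q_{-2}=1, q_{-1}=0):
  i=0: a_0=15, p_0 = 15*1 + 0 = 15, q_0 = 15*0 + 1 = 1.
  i=1: a_1=1, p_1 = 1*15 + 1 = 16, q_1 = 1*1 + 0 = 1.
  i=2: a_2=4, p_2 = 4*16 + 15 = 79, q_2 = 4*1 + 1 = 5.
  i=3: a_3=3, p_3 = 3*79 + 16 = 253, q_3 = 3*5 + 1 = 16.
  i=4: a_4=3, p_4 = 3*253 + 79 = 838, q_4 = 3*16 + 5 = 53.
  i=5: a_5=4, p_5 = 4*838 + 253 = 3605, q_5 = 4*53 + 16 = 228.
  i=6: a_6=1, p_6 = 1*3605 + 838 = 4443, q_6 = 1*228 + 53 = 281.
  i=7: a_7=30, p_7 = 30*4443 + 3605 = 136895, q_7 = 30*281 + 228 = 8658.
  i=8: a_8=1, p_8 = 1*136895 + 4443 = 141338, q_8 = 1*8658 + 281 = 8939.
  i=9: a_9=4, p_9 = 4*141338 + 136895 = 702247, q_9 = 4*8939 + 8658 = 44414.
  i=10: a_10=3, p_10 = 3*702247 + 141338 = 2248079, q_10 = 3*44414 + 8939 = 142181.
  i=11: a_11=3, p_11 = 3*2248079 + 702247 = 7446484, q_11 = 3*142181 + 44414 = 470957.
  i=12: a_12=4, p_12 = 4*7446484 + 2248079 = 32034015, q_12 = 4*470957 + 142181 = 2026009.
  i=13: a_13=1, p_13 = 1*32034015 + 7446484 = 39480499, q_13 = 1*2026009 + 470957 = 2496966.
Indeed p_6^2 - 250*q_6^2 = 19740249 - 19740250 = -1, not +1.
Check: 39480499^2 - 250*2496966^2 = 1558709801289001 - 1558709801289000 = 1, so (x, y) = (39480499, 2496966) solves the equation, and by the theorem it is the least positive solution.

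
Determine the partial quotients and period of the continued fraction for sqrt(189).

Write x_i = (sqrt(189) + m_i)/d_i with (m_0, d_0) = (0, 1). a_0 = floor(sqrt(189)) = 13, since 13^2 = 169 <= 189 < 196 = 14^2.
Iterate m_{i+1} = d_i*a_i - m_i, d_{i+1} = (189 - m_{i+1}^2)/d_i, a_{i+1} = floor((a_0 + m_{i+1})/d_{i+1}):
  m_1 = 1*13 - 0 = 13, d_1 = (189 - 13^2)/1 = 20/1 = 20, a_1 = floor((13 + 13)/20) = 1.
  m_2 = 20*1 - 13 = 7, d_2 = (189 - 7^2)/20 = 140/20 = 7, a_2 = floor((13 + 7)/7) = 2.
  m_3 = 7*2 - 7 = 7, d_3 = (189 - 7^2)/7 = 140/7 = 20, a_3 = floor((13 + 7)/20) = 1.
  m_4 = 20*1 - 7 = 13, d_4 = (189 - 13^2)/20 = 20/20 = 1, a_4 = floor((13 + 13)/1) = 26.
  m_5 = 1*26 - 13 = 13, d_5 = (189 - 13^2)/1 = 20/1 = 20: (m_5, d_5) = (m_1, d_1) = (13, 20), so from here the quotients repeat a_1, ..., a_4; the period length is 4.
Hence the expansion of sqrt(189) is a_0 = 13 followed by the repeating block 1, 2, 1, 26 (period 4).

[13; (1, 2, 1, 26)]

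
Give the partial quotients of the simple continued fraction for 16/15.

Run the Euclidean algorithm on 16 and 15; the successive quotients are the partial quotients a_0, a_1, ... (each step inverts the fractional part left over by the previous one):
  16 = 1*15 + 1, so a_0 = 1.
  15 = 15*1 + 0, so a_1 = 15.
The remainder reaches 0 after 2 divisions, so the expansion has 2 partial quotients, read off in order.

[1; 15]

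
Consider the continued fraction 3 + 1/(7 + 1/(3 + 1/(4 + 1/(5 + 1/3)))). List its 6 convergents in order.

Using the convergent recurrence p_i = a_i*p_{i-1} + p_{i-2}, q_i = a_i*q_{i-1} + q_{i-2} with p_{-2}=0, p_{-1}=1, q_{-2}=1, q_{-1}=0:
  i=0: a_0=3, p_0 = 3*1 + 0 = 3, q_0 = 3*0 + 1 = 1.
  i=1: a_1=7, p_1 = 7*3 + 1 = 22, q_1 = 7*1 + 0 = 7.
  i=2: a_2=3, p_2 = 3*22 + 3 = 69, q_2 = 3*7 + 1 = 22.
  i=3: a_3=4, p_3 = 4*69 + 22 = 298, q_3 = 4*22 + 7 = 95.
  i=4: a_4=5, p_4 = 5*298 + 69 = 1559, q_4 = 5*95 + 22 = 497.
  i=5: a_5=3, p_5 = 3*1559 + 298 = 4975, q_5 = 3*497 + 95 = 1586.

3/1, 22/7, 69/22, 298/95, 1559/497, 4975/1586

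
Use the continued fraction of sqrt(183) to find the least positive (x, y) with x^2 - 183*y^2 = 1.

First expand sqrt(183) as a continued fraction. With x_i = (sqrt(183) + m_i)/d_i and (m_0, d_0) = (0, 1): a_0 = floor(sqrt(183)) = 13, since 13^2 = 169 <= 183 < 196 = 14^2.
Iterate m_{i+1} = d_i*a_i - m_i, d_{i+1} = (183 - m_{i+1}^2)/d_i, a_{i+1} = floor((a_0 + m_{i+1})/d_{i+1}):
  m_1 = 1*13 - 0 = 13, d_1 = (183 - 13^2)/1 = 14/1 = 14, a_1 = floor((13 + 13)/14) = 1.
  m_2 = 14*1 - 13 = 1, d_2 = (183 - 1^2)/14 = 182/14 = 13, a_2 = floor((13 + 1)/13) = 1.
  m_3 = 13*1 - 1 = 12, d_3 = (183 - 12^2)/13 = 39/13 = 3, a_3 = floor((13 + 12)/3) = 8.
  m_4 = 3*8 - 12 = 12, d_4 = (183 - 12^2)/3 = 39/3 = 13, a_4 = floor((13 + 12)/13) = 1.
  m_5 = 13*1 - 12 = 1, d_5 = (183 - 1^2)/13 = 182/13 = 14, a_5 = floor((13 + 1)/14) = 1.
  m_6 = 14*1 - 1 = 13, d_6 = (183 - 13^2)/14 = 14/14 = 1, a_6 = floor((13 + 13)/1) = 26.
  m_7 = 1*26 - 13 = 13, d_7 = (183 - 13^2)/1 = 14/1 = 14: (m_7, d_7) = (m_1, d_1) = (13, 14), so from here the quotients repeat a_1, ..., a_6; the period length is 6.
So sqrt(183) = [13; (1, 1, 8, 1, 1, 26)] with period length k = 6.
k is even, so the fundamental solution of x^2 - 183y^2 = 1 is (p_{k-1}, q_{k-1}) = (p_5, q_5); compute convergents through index 5.
Convergents (p_i = a_i*p_{i-1} + p_{i-2}, q_i = a_i*q_{i-1} + q_{i-2} with p_{-2}=0, p_{-1}=1, q_{-2}=1, q_{-1}=0):
  i=0: a_0=13, p_0 = 13*1 + 0 = 13, q_0 = 13*0 + 1 = 1.
  i=1: a_1=1, p_1 = 1*13 + 1 = 14, q_1 = 1*1 + 0 = 1.
  i=2: a_2=1, p_2 = 1*14 + 13 = 27, q_2 = 1*1 + 1 = 2.
  i=3: a_3=8, p_3 = 8*27 + 14 = 230, q_3 = 8*2 + 1 = 17.
  i=4: a_4=1, p_4 = 1*230 + 27 = 257, q_4 = 1*17 + 2 = 19.
  i=5: a_5=1, p_5 = 1*257 + 230 = 487, q_5 = 1*19 + 17 = 36.
Check: 487^2 - 183*36^2 = 237169 - 237168 = 1, so (x, y) = (487, 36) solves the equation, and by the theorem it is the least positive solution.

(x, y) = (487, 36)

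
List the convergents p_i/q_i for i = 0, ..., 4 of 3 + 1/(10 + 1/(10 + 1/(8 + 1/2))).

Using the convergent recurrence p_i = a_i*p_{i-1} + p_{i-2}, q_i = a_i*q_{i-1} + q_{i-2} with p_{-2}=0, p_{-1}=1, q_{-2}=1, q_{-1}=0:
  i=0: a_0=3, p_0 = 3*1 + 0 = 3, q_0 = 3*0 + 1 = 1.
  i=1: a_1=10, p_1 = 10*3 + 1 = 31, q_1 = 10*1 + 0 = 10.
  i=2: a_2=10, p_2 = 10*31 + 3 = 313, q_2 = 10*10 + 1 = 101.
  i=3: a_3=8, p_3 = 8*313 + 31 = 2535, q_3 = 8*101 + 10 = 818.
  i=4: a_4=2, p_4 = 2*2535 + 313 = 5383, q_4 = 2*818 + 101 = 1737.

3/1, 31/10, 313/101, 2535/818, 5383/1737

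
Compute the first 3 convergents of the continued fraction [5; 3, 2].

5/1, 16/3, 37/7

Using the convergent recurrence p_i = a_i*p_{i-1} + p_{i-2}, q_i = a_i*q_{i-1} + q_{i-2} with p_{-2}=0, p_{-1}=1, q_{-2}=1, q_{-1}=0:
  i=0: a_0=5, p_0 = 5*1 + 0 = 5, q_0 = 5*0 + 1 = 1.
  i=1: a_1=3, p_1 = 3*5 + 1 = 16, q_1 = 3*1 + 0 = 3.
  i=2: a_2=2, p_2 = 2*16 + 5 = 37, q_2 = 2*3 + 1 = 7.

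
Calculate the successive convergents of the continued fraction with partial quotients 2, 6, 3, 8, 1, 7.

Using the convergent recurrence p_i = a_i*p_{i-1} + p_{i-2}, q_i = a_i*q_{i-1} + q_{i-2} with p_{-2}=0, p_{-1}=1, q_{-2}=1, q_{-1}=0:
  i=0: a_0=2, p_0 = 2*1 + 0 = 2, q_0 = 2*0 + 1 = 1.
  i=1: a_1=6, p_1 = 6*2 + 1 = 13, q_1 = 6*1 + 0 = 6.
  i=2: a_2=3, p_2 = 3*13 + 2 = 41, q_2 = 3*6 + 1 = 19.
  i=3: a_3=8, p_3 = 8*41 + 13 = 341, q_3 = 8*19 + 6 = 158.
  i=4: a_4=1, p_4 = 1*341 + 41 = 382, q_4 = 1*158 + 19 = 177.
  i=5: a_5=7, p_5 = 7*382 + 341 = 3015, q_5 = 7*177 + 158 = 1397.

2/1, 13/6, 41/19, 341/158, 382/177, 3015/1397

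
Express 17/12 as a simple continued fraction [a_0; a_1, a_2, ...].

[1; 2, 2, 2]

Run the Euclidean algorithm on 17 and 12; the successive quotients are the partial quotients a_0, a_1, ... (each step inverts the fractional part left over by the previous one):
  17 = 1*12 + 5, so a_0 = 1.
  12 = 2*5 + 2, so a_1 = 2.
  5 = 2*2 + 1, so a_2 = 2.
  2 = 2*1 + 0, so a_3 = 2.
The remainder reaches 0 after 4 divisions, so the expansion has 4 partial quotients, read off in order.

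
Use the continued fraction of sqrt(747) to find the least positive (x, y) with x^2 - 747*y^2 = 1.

First expand sqrt(747) as a continued fraction. With x_i = (sqrt(747) + m_i)/d_i and (m_0, d_0) = (0, 1): a_0 = floor(sqrt(747)) = 27, since 27^2 = 729 <= 747 < 784 = 28^2.
Iterate m_{i+1} = d_i*a_i - m_i, d_{i+1} = (747 - m_{i+1}^2)/d_i, a_{i+1} = floor((a_0 + m_{i+1})/d_{i+1}):
  m_1 = 1*27 - 0 = 27, d_1 = (747 - 27^2)/1 = 18/1 = 18, a_1 = floor((27 + 27)/18) = 3.
  m_2 = 18*3 - 27 = 27, d_2 = (747 - 27^2)/18 = 18/18 = 1, a_2 = floor((27 + 27)/1) = 54.
  m_3 = 1*54 - 27 = 27, d_3 = (747 - 27^2)/1 = 18/1 = 18: (m_3, d_3) = (m_1, d_1) = (27, 18), so from here the quotients repeat a_1, a_2; the period length is 2.
So sqrt(747) = [27; (3, 54)] with period length k = 2.
k is even, so the fundamental solution of x^2 - 747y^2 = 1 is (p_{k-1}, q_{k-1}) = (p_1, q_1); compute convergents through index 1.
Convergents (p_i = a_i*p_{i-1} + p_{i-2}, q_i = a_i*q_{i-1} + q_{i-2} with p_{-2}=0, p_{-1}=1, q_{-2}=1, q_{-1}=0):
  i=0: a_0=27, p_0 = 27*1 + 0 = 27, q_0 = 27*0 + 1 = 1.
  i=1: a_1=3, p_1 = 3*27 + 1 = 82, q_1 = 3*1 + 0 = 3.
Check: 82^2 - 747*3^2 = 6724 - 6723 = 1, so (x, y) = (82, 3) solves the equation, and by the theorem it is the least positive solution.

(x, y) = (82, 3)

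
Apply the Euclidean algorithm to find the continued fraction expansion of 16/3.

Run the Euclidean algorithm on 16 and 3; the successive quotients are the partial quotients a_0, a_1, ... (each step inverts the fractional part left over by the previous one):
  16 = 5*3 + 1, so a_0 = 5.
  3 = 3*1 + 0, so a_1 = 3.
The remainder reaches 0 after 2 divisions, so the expansion has 2 partial quotients, read off in order.

[5; 3]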